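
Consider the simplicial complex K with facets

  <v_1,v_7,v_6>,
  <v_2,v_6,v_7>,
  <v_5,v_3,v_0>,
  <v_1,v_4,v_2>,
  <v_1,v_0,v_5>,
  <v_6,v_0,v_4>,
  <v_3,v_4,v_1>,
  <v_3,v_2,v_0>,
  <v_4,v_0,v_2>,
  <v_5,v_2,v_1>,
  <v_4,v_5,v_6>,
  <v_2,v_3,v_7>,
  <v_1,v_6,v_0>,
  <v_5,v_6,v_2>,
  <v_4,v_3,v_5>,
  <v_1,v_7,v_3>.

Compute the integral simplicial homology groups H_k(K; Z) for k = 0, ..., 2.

Fix the vertex order v_0 < v_1 < v_2 < v_3 < v_4 < v_5 < v_6 < v_7 and write every simplex with vertices in increasing order. Then dim K = 2 and the simplices of K are:

  0-simplices (8): [v_0], [v_1], [v_2], [v_3], [v_4], [v_5], [v_6], [v_7]
  1-simplices (24): (24 of them)
  2-simplices (16): (16 of them)

Hence C_0 ≅ Z^8, C_1 ≅ Z^24, C_2 ≅ Z^16.

The boundary map ∂_1: C_1 → C_0 sends each edge [p,q] (with p < q) to q − p. For instance
  ∂[v_0,v_5] = [v_5] − [v_0].
The resulting 8×24 matrix has rank 7, and its Smith normal form has invariant factors (1,1,1,1,1,1,1).

Boundary ∂_2: C_2 → C_1 maps a triangle to the signed sum of its edges. For instance
  ∂[v_0,v_2,v_3] = [v_2,v_3] − [v_0,v_3] + [v_0,v_2],
  ∂[v_3,v_4,v_5] = [v_4,v_5] − [v_3,v_5] + [v_3,v_4].
The 24×16 boundary matrix has rank 15 and Smith normal form diag(1,1,1,1,1,1,1,1,1,1,1,1,1,1,1).

Reading off H_k = ker ∂_k / im ∂_{k+1}:

  H_0: rank C_0 − rank ∂_1 = 8 − 7 = 1, and the invariant factors of ∂_1 are all 1, so H_0 ≅ Z.
  H_1: rank ker ∂_1 − rank ∂_2 = (24 − 7) − 15 = 2, and the invariant factors of ∂_2 are all 1, so H_1 ≅ Z^2.
  H_2: rank ker ∂_2 − rank ∂_3 = (16 − 15) − 0 = 1, and there is no ∂_3, so H_2 ≅ Z.

(K is a triangulation of the torus T^2.)

H_0 = Z,  H_1 = Z^2,  H_2 = Z.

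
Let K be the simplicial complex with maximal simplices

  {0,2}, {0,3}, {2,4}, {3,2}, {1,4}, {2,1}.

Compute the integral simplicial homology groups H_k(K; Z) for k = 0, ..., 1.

We work with the vertex ordering 0 < 1 < 2 < 3 < 4. The simplices of K, each written with vertices in increasing order, are:

  0-simplices (5): [0], [1], [2], [3], [4]
  1-simplices (6): [0,2], [0,3], [1,2], [1,4], [2,3], [2,4]

so the chain groups are C_0 ≅ Z^5, C_1 ≅ Z^6.

∂_1: C_1 → C_0 sends each edge [p,q] (with p < q) to q − p. For instance
  ∂[0,2] = [2] − [0].
The 5×6 boundary matrix has rank 4 and Smith normal form diag(1,1,1,1).

Computing H_k = (kernel of ∂_k) / (image of ∂_{k+1}):

  H_0: rank C_0 − rank ∂_1 = 5 − 4 = 1, and the invariant factors of ∂_1 are all 1, so H_0 ≅ Z.
  H_1: rank ker ∂_1 − rank ∂_2 = (6 − 4) − 0 = 2, and there is no ∂_2, so H_1 ≅ Z^2.

As a check, the Euler characteristic is 5 − 6 = -1, which agrees with 1 − 2 = -1.
(K is a triangulation of a wedge of 2 circles.)

H_0 ≅ Z,  H_1 ≅ Z^2.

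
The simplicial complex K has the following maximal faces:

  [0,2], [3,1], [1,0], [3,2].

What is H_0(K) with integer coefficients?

H_0 ≅ Z.

Fix the vertex order 0 < 1 < 2 < 3 and write every simplex with vertices in increasing order. Then dim K = 1 and the simplices of K are:

  0-simplices (4): [0], [1], [2], [3]
  1-simplices (4): [0,1], [0,2], [1,3], [2,3]

so the chain groups are C_0 ≅ Z^4, C_1 ≅ Z^4.

∂_1: C_1 → C_0 sends each edge [p,q] (with p < q) to q − p.
As a 4×4 matrix over Z this has rank 3, with invariant factors (1,1,1).

Now H_k = ker ∂_k / im ∂_{k+1}, so:

  H_0: rank C_0 − rank ∂_1 = 4 − 3 = 1, and the invariant factors of ∂_1 are all 1, so H_0 ≅ Z.

(K is a triangulation of the circle S^1.)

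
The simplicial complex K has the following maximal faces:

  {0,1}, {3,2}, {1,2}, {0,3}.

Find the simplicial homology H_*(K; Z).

H_0 = Z,  H_1 = Z.

Fix the vertex order 0 < 1 < 2 < 3 and write every simplex with vertices in increasing order. Then dim K = 1 and the simplices of K are:

  0-simplices (4): [0], [1], [2], [3]
  1-simplices (4): [0,1], [0,3], [1,2], [2,3]

giving chain groups C_0 ≅ Z^4, C_1 ≅ Z^4.

∂_1: C_1 → C_0 is given by ∂[p,q] = [q] − [p]. For instance
  ∂[1,2] = [2] − [1].
As a 4×4 matrix over Z this has rank 3, with invariant factors (1,1,1).

Computing H_k = (kernel of ∂_k) / (image of ∂_{k+1}):

  H_0: rank C_0 − rank ∂_1 = 4 − 3 = 1, and the invariant factors of ∂_1 are all 1, so H_0 ≅ Z.
  H_1: rank ker ∂_1 − rank ∂_2 = (4 − 3) − 0 = 1, and there is no ∂_2, so H_1 ≅ Z.

(K is a triangulation of the circle S^1.)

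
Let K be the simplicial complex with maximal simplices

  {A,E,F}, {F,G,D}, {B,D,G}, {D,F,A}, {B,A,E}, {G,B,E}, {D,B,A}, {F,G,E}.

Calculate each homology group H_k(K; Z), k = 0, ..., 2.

Order the vertices as A < B < D < E < F < G. Listing each simplex with vertices in this order, K has dimension 2 with simplices:

  0-simplices (6): A, B, D, E, F, G
  1-simplices (12): AB, AD, AE, AF, BD, BE, BG, DF, DG, EF, EG, FG
  2-simplices (8): ABD, ABE, ADF, AEF, BDG, BEG, DFG, EFG

giving chain groups C_0 ≅ Z^6, C_1 ≅ Z^12, C_2 ≅ Z^8.

The boundary map ∂_1: C_1 → C_0 sends each edge [p,q] (with p < q) to q − p.
The resulting 6×12 matrix has rank 5, and its Smith normal form has invariant factors (1,1,1,1,1).

∂_2: C_2 → C_1 acts by ∂[p,q,r] = [q,r] − [p,r] + [p,q]. For instance
  ∂ABD = BD − AD + AB,
  ∂ABE = BE − AE + AB.
The resulting 12×8 matrix has rank 7, and its Smith normal form has invariant factors (1,1,1,1,1,1,1).

Computing H_k = (kernel of ∂_k) / (image of ∂_{k+1}):

  H_0: rank C_0 − rank ∂_1 = 6 − 5 = 1, and the invariant factors of ∂_1 are all 1, so H_0 = Z.
  H_1: rank ker ∂_1 − rank ∂_2 = (12 − 5) − 7 = 0, and the invariant factors of ∂_2 are all 1, so H_1 = 0.
  H_2: rank ker ∂_2 − rank ∂_3 = (8 − 7) − 0 = 1, and there is no ∂_3, so H_2 = Z.

H_0 ≅ Z,  H_1 = 0,  H_2 ≅ Z.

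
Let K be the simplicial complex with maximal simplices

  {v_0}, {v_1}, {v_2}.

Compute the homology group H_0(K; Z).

Fix the vertex order v_0 < v_1 < v_2 and write every simplex with vertices in increasing order. Then dim K = 0 and the simplices of K are:

  0-simplices (3): [v_0], [v_1], [v_2]

giving chain groups C_0 ≅ Z^3.

From H_k ≅ ker(∂_k) / im(∂_{k+1}) we obtain:

  H_0: rank C_0 − rank ∂_1 = 3 − 0 = 3, and there is no ∂_1, so H_0 = Z^3.

(K is a triangulation of a set of 3 points.)

H_0 ≅ Z^3.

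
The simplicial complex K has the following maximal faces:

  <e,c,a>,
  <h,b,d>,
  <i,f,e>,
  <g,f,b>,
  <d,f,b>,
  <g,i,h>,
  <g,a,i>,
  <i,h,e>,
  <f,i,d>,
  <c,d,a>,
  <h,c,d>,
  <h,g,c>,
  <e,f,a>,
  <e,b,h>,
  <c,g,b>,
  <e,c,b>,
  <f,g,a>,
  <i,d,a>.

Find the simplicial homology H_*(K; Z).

H_0 = Z,  H_1 = Z × Z/2,  H_2 = 0.

Take the total order a < b < c < d < e < f < g < h < i on the vertex set. Then K (dimension 2) consists of the simplices:

  0-simplices (9): a, b, c, d, e, f, g, h, i
  1-simplices (27): ac, ad, ae, af, ag, ai, bc, bd, be, bf, bg, bh, cd, ce, cg, ch, df, dh, di, ef, eh, ei, fg, fi, gh, gi, hi
  2-simplices (18): acd, ace, adi, aef, afg, agi, bce, bcg, bdf, bdh, beh, bfg, cdh, cgh, dfi, efi, ehi, ghi

giving chain groups C_0 ≅ Z^9, C_1 ≅ Z^27, C_2 ≅ Z^18.

Boundary ∂_1: C_1 → C_0 sends each edge [p,q] (with p < q) to q − p.
This gives a 9×27 integer matrix of rank 8; reducing to Smith normal form yields diagonal entries (1,1,1,1,1,1,1,1).

The boundary map ∂_2: C_2 → C_1 acts by ∂[p,q,r] = [q,r] − [p,r] + [p,q]. For instance
  ∂aef = ef − af + ae,
  ∂bfg = fg − bg + bf.
The resulting 27×18 matrix has rank 18, and its Smith normal form has invariant factors (1,1,1,1,1,1,1,1,1,1,1,1,1,1,1,1,1,2).

Computing H_k = (kernel of ∂_k) / (image of ∂_{k+1}):

  H_0: rank C_0 − rank ∂_1 = 9 − 8 = 1, and the invariant factors of ∂_1 are all 1, so H_0 ≅ Z.
  H_1: rank ker ∂_1 − rank ∂_2 = (27 − 8) − 18 = 1, and ∂_2 has invariant factor 2 > 1, so H_1 ≅ Z × Z/2.
  H_2: rank ker ∂_2 − rank ∂_3 = (18 − 18) − 0 = 0, and there is no ∂_3, so H_2 ≅ 0.

As a check, the Euler characteristic is 9 − 27 + 18 = 0, which agrees with 1 − 1 + 0 = 0.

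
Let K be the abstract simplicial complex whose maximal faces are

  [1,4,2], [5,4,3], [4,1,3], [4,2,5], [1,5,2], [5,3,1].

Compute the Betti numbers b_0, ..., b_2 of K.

b_0 = 1, b_1 = 0, b_2 = 1.

Order the vertices as 1 < 2 < 3 < 4 < 5. Listing each simplex with vertices in this order, K has dimension 2 with simplices:

  0-simplices (5): [1], [2], [3], [4], [5]
  1-simplices (9): [1,2], [1,3], [1,4], [1,5], [2,4], [2,5], [3,4], [3,5], [4,5]
  2-simplices (6): [1,2,4], [1,2,5], [1,3,4], [1,3,5], [2,4,5], [3,4,5]

so the chain groups are C_0 ≅ Z^5, C_1 ≅ Z^9, C_2 ≅ Z^6.

Boundary ∂_1: C_1 → C_0 maps an edge to its endpoints' difference, ∂[p,q] = q − p.
The 5×9 boundary matrix has rank 4 and Smith normal form diag(1,1,1,1).

The boundary map ∂_2: C_2 → C_1 acts by ∂[p,q,r] = [q,r] − [p,r] + [p,q]. For instance
  ∂[1,3,4] = [3,4] − [1,4] + [1,3],
  ∂[3,4,5] = [4,5] − [3,5] + [3,4].
The 9×6 boundary matrix has rank 5 and Smith normal form diag(1,1,1,1,1).

From H_k ≅ ker(∂_k) / im(∂_{k+1}) we obtain:

  H_0: rank C_0 − rank ∂_1 = 5 − 4 = 1, and the invariant factors of ∂_1 are all 1, so H_0 ≅ Z.
  H_1: rank ker ∂_1 − rank ∂_2 = (9 − 4) − 5 = 0, and the invariant factors of ∂_2 are all 1, so H_1 ≅ 0.
  H_2: rank ker ∂_2 − rank ∂_3 = (6 − 5) − 0 = 1, and there is no ∂_3, so H_2 ≅ Z.

(K is a triangulation of the 2-sphere S^2.)

Hence the Betti numbers are b_0 = 1, b_1 = 0, b_2 = 1.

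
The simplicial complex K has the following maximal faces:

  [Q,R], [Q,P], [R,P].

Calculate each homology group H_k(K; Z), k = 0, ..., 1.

H_0 ≅ Z,  H_1 ≅ Z.

We work with the vertex ordering P < Q < R. The simplices of K, each written with vertices in increasing order, are:

  0-simplices (3): P, Q, R
  1-simplices (3): PQ, PR, QR

so the chain groups are C_0 ≅ Z^3, C_1 ≅ Z^3.

∂_1: C_1 → C_0 is given by ∂[p,q] = [q] − [p]. For instance
  ∂QR = R − Q.
The 3×3 boundary matrix has rank 2 and Smith normal form diag(1,1).

From H_k ≅ ker(∂_k) / im(∂_{k+1}) we obtain:

  H_0: rank C_0 − rank ∂_1 = 3 − 2 = 1, and the invariant factors of ∂_1 are all 1, so H_0 ≅ Z.
  H_1: rank ker ∂_1 − rank ∂_2 = (3 − 2) − 0 = 1, and there is no ∂_2, so H_1 ≅ Z.

(K is a triangulation of the circle S^1.)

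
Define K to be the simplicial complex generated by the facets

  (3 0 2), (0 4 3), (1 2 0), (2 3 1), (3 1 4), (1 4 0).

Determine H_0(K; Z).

Fix the vertex order 0 < 1 < 2 < 3 < 4 and write every simplex with vertices in increasing order. Then dim K = 2 and the simplices of K are:

  0-simplices (5): [0], [1], [2], [3], [4]
  1-simplices (9): [0,1], [0,2], [0,3], [0,4], [1,2], [1,3], [1,4], [2,3], [3,4]
  2-simplices (6): [0,1,2], [0,1,4], [0,2,3], [0,3,4], [1,2,3], [1,3,4]

Hence C_0 ≅ Z^5, C_1 ≅ Z^9, C_2 ≅ Z^6.

∂_1: C_1 → C_0 sends each edge [p,q] (with p < q) to q − p. For instance
  ∂[1,2] = [2] − [1].
As a 5×9 matrix over Z this has rank 4, with invariant factors (1,1,1,1).

∂_2: C_2 → C_1 sends each 2-simplex [p,q,r] to [q,r] − [p,r] + [p,q]. For instance
  ∂[0,1,2] = [1,2] − [0,2] + [0,1],
  ∂[1,3,4] = [3,4] − [1,4] + [1,3].
As a 9×6 matrix over Z this has rank 5, with invariant factors (1,1,1,1,1).

Reading off H_k = ker ∂_k / im ∂_{k+1}:

  H_0: rank C_0 − rank ∂_1 = 5 − 4 = 1, and the invariant factors of ∂_1 are all 1, so H_0 = Z.

H_0 ≅ Z.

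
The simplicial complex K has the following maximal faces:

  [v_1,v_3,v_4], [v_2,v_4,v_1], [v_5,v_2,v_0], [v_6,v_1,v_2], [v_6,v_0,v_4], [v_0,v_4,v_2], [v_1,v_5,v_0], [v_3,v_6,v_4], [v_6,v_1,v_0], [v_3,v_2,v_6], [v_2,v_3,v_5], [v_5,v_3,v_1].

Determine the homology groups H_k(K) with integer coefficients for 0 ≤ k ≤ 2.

Take the total order v_0 < v_1 < v_2 < v_3 < v_4 < v_5 < v_6 on the vertex set. Then K (dimension 2) consists of the simplices:

  0-simplices (7): [v_0], [v_1], [v_2], [v_3], [v_4], [v_5], [v_6]
  1-simplices (18): (18 of them)
  2-simplices (12): (12 of them)

so the chain groups are C_0 ≅ Z^7, C_1 ≅ Z^18, C_2 ≅ Z^12.

Boundary ∂_1: C_1 → C_0 is given by ∂[p,q] = [q] − [p]. For instance
  ∂[v_2,v_5] = [v_5] − [v_2].
The 7×18 boundary matrix has rank 6 and Smith normal form diag(1,1,1,1,1,1).

The boundary map ∂_2: C_2 → C_1 sends each 2-simplex [p,q,r] to [q,r] − [p,r] + [p,q]. For instance
  ∂[v_2,v_3,v_6] = [v_3,v_6] − [v_2,v_6] + [v_2,v_3],
  ∂[v_2,v_3,v_5] = [v_3,v_5] − [v_2,v_5] + [v_2,v_3].
The 18×12 boundary matrix has rank 12 and Smith normal form diag(1,1,1,1,1,1,1,1,1,1,1,2).

From H_k ≅ ker(∂_k) / im(∂_{k+1}) we obtain:

  H_0: rank C_0 − rank ∂_1 = 7 − 6 = 1, and the invariant factors of ∂_1 are all 1, so H_0 = Z.
  H_1: rank ker ∂_1 − rank ∂_2 = (18 − 6) − 12 = 0, and ∂_2 has invariant factor 2 > 1, so H_1 = Z/2Z.
  H_2: rank ker ∂_2 − rank ∂_3 = (12 − 12) − 0 = 0, and there is no ∂_3, so H_2 = 0.

As a check, the Euler characteristic is 7 − 18 + 12 = 1, which agrees with 1 − 0 + 0 = 1.
(K is a triangulation of the real projective plane RP^2.)

H_0 = Z,  H_1 = Z/2Z,  H_2 = 0.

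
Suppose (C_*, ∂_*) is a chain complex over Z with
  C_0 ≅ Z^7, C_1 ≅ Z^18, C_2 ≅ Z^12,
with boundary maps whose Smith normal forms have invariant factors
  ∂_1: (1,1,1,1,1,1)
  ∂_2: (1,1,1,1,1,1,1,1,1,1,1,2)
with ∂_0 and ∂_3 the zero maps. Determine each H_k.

H_0: b_0 = 7 − 0 − 6 = 1; torsion from ∂_1 factors > 1: none. So H_0 = Z.
H_1: b_1 = 18 − 6 − 12 = 0; torsion from ∂_2 factors > 1: [2]. So H_1 = Z/2.
H_2: b_2 = 12 − 12 − 0 = 0; torsion from ∂_3 factors > 1: none. So H_2 = 0.

H_0 = Z,  H_1 = Z/2,  H_2 = 0.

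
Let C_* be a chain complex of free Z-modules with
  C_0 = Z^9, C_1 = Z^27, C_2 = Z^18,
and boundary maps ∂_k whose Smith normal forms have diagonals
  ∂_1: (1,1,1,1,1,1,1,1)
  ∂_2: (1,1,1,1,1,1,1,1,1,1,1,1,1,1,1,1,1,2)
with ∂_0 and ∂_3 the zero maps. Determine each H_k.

H_0: b_0 = 9 − 0 − 8 = 1; torsion from ∂_1 factors > 1: none. So H_0 = Z.
H_1: b_1 = 27 − 8 − 18 = 1; torsion from ∂_2 factors > 1: [2]. So H_1 = Z ⊕ Z/2.
H_2: b_2 = 18 − 18 − 0 = 0; torsion from ∂_3 factors > 1: none. So H_2 = 0.

H_0 = Z,  H_1 = Z ⊕ Z/2,  H_2 = 0.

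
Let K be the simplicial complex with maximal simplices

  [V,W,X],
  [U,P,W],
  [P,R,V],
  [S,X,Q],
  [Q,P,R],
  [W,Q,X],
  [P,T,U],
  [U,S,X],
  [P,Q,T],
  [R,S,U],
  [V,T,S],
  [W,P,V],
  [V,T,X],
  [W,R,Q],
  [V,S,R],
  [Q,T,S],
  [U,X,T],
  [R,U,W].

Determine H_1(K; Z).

H_1 ≅ Z ⊕ Z/2Z.

We work with the vertex ordering P < Q < R < S < T < U < V < W < X. The simplices of K, each written with vertices in increasing order, are:

  0-simplices (9): P, Q, R, S, T, U, V, W, X
  1-simplices (27): PQ, PR, PT, PU, PV, PW, QR, QS, QT, QW, QX, RS, RU, RV, RW, ST, SU, SV, SX, TU, TV, TX, UW, UX, VW, VX, WX
  2-simplices (18): PQR, PQT, PRV, PTU, PUW, PVW, QRW, QST, QSX, QWX, RSU, RSV, RUW, STV, SUX, TUX, TVX, VWX

Hence C_0 ≅ Z^9, C_1 ≅ Z^27, C_2 ≅ Z^18.

The boundary map ∂_1: C_1 → C_0 sends each edge [p,q] (with p < q) to q − p. For instance
  ∂SV = V − S.
As a 9×27 matrix over Z this has rank 8, with invariant factors (1,1,1,1,1,1,1,1).

Boundary ∂_2: C_2 → C_1 maps a triangle to the signed sum of its edges. For instance
  ∂STV = TV − SV + ST,
  ∂TVX = VX − TX + TV.
The resulting 27×18 matrix has rank 18, and its Smith normal form has invariant factors (1,1,1,1,1,1,1,1,1,1,1,1,1,1,1,1,1,2).

Reading off H_k = ker ∂_k / im ∂_{k+1}:

  H_1: rank ker ∂_1 − rank ∂_2 = (27 − 8) − 18 = 1, and ∂_2 has invariant factor 2 > 1, so H_1 ≅ Z ⊕ Z/2Z.

(K is a triangulation of the Klein bottle.)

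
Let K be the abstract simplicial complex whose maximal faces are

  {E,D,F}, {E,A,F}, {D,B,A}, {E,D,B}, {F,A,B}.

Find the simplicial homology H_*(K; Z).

Take the total order A < B < D < E < F on the vertex set. Then K (dimension 2) consists of the simplices:

  0-simplices (5): A, B, D, E, F
  1-simplices (10): AB, AD, AE, AF, BD, BE, BF, DE, DF, EF
  2-simplices (5): ABD, ABF, AEF, BDE, DEF

giving chain groups C_0 ≅ Z^5, C_1 ≅ Z^10, C_2 ≅ Z^5.

Boundary ∂_1: C_1 → C_0 is given by ∂[p,q] = [q] − [p].
This gives a 5×10 integer matrix of rank 4; reducing to Smith normal form yields diagonal entries (1,1,1,1).

Boundary ∂_2: C_2 → C_1 maps a triangle to the signed sum of its edges. For instance
  ∂ABF = BF − AF + AB,
  ∂AEF = EF − AF + AE.
The resulting 10×5 matrix has rank 5, and its Smith normal form has invariant factors (1,1,1,1,1).

From H_k ≅ ker(∂_k) / im(∂_{k+1}) we obtain:

  H_0: rank C_0 − rank ∂_1 = 5 − 4 = 1, and the invariant factors of ∂_1 are all 1, so H_0 ≅ Z.
  H_1: rank ker ∂_1 − rank ∂_2 = (10 − 4) − 5 = 1, and the invariant factors of ∂_2 are all 1, so H_1 ≅ Z.
  H_2: rank ker ∂_2 − rank ∂_3 = (5 − 5) − 0 = 0, and there is no ∂_3, so H_2 ≅ 0.

H_0 ≅ Z,  H_1 ≅ Z,  H_2 = 0.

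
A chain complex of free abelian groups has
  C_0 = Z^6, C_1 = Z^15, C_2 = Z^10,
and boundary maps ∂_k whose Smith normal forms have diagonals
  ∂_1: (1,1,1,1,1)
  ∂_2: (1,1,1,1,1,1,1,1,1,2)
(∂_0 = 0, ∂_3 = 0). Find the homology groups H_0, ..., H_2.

H_0 ≅ Z,  H_1 ≅ Z_2,  H_2 = 0.

H_0: b_0 = 6 − 0 − 5 = 1; torsion from ∂_1 factors > 1: none. So H_0 ≅ Z.
H_1: b_1 = 15 − 5 − 10 = 0; torsion from ∂_2 factors > 1: [2]. So H_1 ≅ Z_2.
H_2: b_2 = 10 − 10 − 0 = 0; torsion from ∂_3 factors > 1: none. So H_2 ≅ 0.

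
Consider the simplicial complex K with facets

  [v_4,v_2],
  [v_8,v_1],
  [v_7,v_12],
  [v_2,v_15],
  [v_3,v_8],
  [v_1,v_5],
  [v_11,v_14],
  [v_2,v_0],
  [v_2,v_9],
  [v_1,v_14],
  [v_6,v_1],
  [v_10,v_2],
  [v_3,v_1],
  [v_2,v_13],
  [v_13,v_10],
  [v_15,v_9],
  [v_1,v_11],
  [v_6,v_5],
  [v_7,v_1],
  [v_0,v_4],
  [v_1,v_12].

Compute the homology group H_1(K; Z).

Take the total order v_0 < v_1 < v_2 < v_3 < v_4 < v_5 < v_6 < v_7 < v_8 < v_9 < v_10 < v_11 < v_12 < v_13 < v_14 < v_15 on the vertex set. Then K (dimension 1) consists of the simplices:

  0-simplices (16): [v_0], [v_1], [v_2], [v_3], [v_4], [v_5], [v_6], [v_7], [v_8], [v_9], [v_10], [v_11], [v_12], [v_13], [v_14], [v_15]
  1-simplices (21): (21 of them)

so the chain groups are C_0 ≅ Z^16, C_1 ≅ Z^21.

The boundary map ∂_1: C_1 → C_0 maps an edge to its endpoints' difference, ∂[p,q] = q − p. For instance
  ∂[v_2,v_15] = [v_15] − [v_2].
The 16×21 boundary matrix has rank 14 and Smith normal form diag(1,1,1,1,1,1,1,1,1,1,1,1,1,1).

Computing H_k = (kernel of ∂_k) / (image of ∂_{k+1}):

  H_1: rank ker ∂_1 − rank ∂_2 = (21 − 14) − 0 = 7, and there is no ∂_2, so H_1 ≅ Z^7.

H_1 ≅ Z^7.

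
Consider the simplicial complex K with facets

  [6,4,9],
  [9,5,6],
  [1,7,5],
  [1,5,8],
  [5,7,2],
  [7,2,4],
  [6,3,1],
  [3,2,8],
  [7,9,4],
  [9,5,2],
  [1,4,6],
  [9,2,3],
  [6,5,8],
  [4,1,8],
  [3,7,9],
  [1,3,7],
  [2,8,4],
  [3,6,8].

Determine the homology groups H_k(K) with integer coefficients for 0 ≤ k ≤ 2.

H_0 ≅ Z,  H_1 ≅ Z ⊕ Z/2Z,  H_2 = 0.

Order the vertices as 1 < 2 < 3 < 4 < 5 < 6 < 7 < 8 < 9. Listing each simplex with vertices in this order, K has dimension 2 with simplices:

  0-simplices (9): [1], [2], [3], [4], [5], [6], [7], [8], [9]
  1-simplices (27): (27 of them)
  2-simplices (18): [1,3,6], [1,3,7], [1,4,6], [1,4,8], [1,5,7], [1,5,8], [2,3,8], [2,3,9], [2,4,7], [2,4,8], [2,5,7], [2,5,9], [3,6,8], [3,7,9], [4,6,9], [4,7,9], [5,6,8], [5,6,9]

Hence C_0 ≅ Z^9, C_1 ≅ Z^27, C_2 ≅ Z^18.

∂_1: C_1 → C_0 is given by ∂[p,q] = [q] − [p]. For instance
  ∂[2,9] = [9] − [2].
The resulting 9×27 matrix has rank 8, and its Smith normal form has invariant factors (1,1,1,1,1,1,1,1).

Boundary ∂_2: C_2 → C_1 acts by ∂[p,q,r] = [q,r] − [p,r] + [p,q]. For instance
  ∂[4,7,9] = [7,9] − [4,9] + [4,7],
  ∂[3,7,9] = [7,9] − [3,9] + [3,7].
The resulting 27×18 matrix has rank 18, and its Smith normal form has invariant factors (1,1,1,1,1,1,1,1,1,1,1,1,1,1,1,1,1,2).

Computing H_k = (kernel of ∂_k) / (image of ∂_{k+1}):

  H_0: rank C_0 − rank ∂_1 = 9 − 8 = 1, and the invariant factors of ∂_1 are all 1, so H_0 = Z.
  H_1: rank ker ∂_1 − rank ∂_2 = (27 − 8) − 18 = 1, and ∂_2 has invariant factor 2 > 1, so H_1 = Z ⊕ Z/2Z.
  H_2: rank ker ∂_2 − rank ∂_3 = (18 − 18) − 0 = 0, and there is no ∂_3, so H_2 = 0.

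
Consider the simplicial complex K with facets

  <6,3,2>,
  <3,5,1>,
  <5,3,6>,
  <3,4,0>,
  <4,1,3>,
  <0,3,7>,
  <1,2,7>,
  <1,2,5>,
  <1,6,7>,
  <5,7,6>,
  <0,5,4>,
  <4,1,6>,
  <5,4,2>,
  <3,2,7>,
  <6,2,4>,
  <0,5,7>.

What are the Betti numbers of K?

Order the vertices as 0 < 1 < 2 < 3 < 4 < 5 < 6 < 7. Listing each simplex with vertices in this order, K has dimension 2 with simplices:

  0-simplices (8): [0], [1], [2], [3], [4], [5], [6], [7]
  1-simplices (24): (24 of them)
  2-simplices (16): [0,3,4], [0,3,7], [0,4,5], [0,5,7], [1,2,5], [1,2,7], [1,3,4], [1,3,5], [1,4,6], [1,6,7], [2,3,6], [2,3,7], [2,4,5], [2,4,6], [3,5,6], [5,6,7]

giving chain groups C_0 ≅ Z^8, C_1 ≅ Z^24, C_2 ≅ Z^16.

Boundary ∂_1: C_1 → C_0 maps an edge to its endpoints' difference, ∂[p,q] = q − p.
As a 8×24 matrix over Z this has rank 7, with invariant factors (1,1,1,1,1,1,1).

∂_2: C_2 → C_1 acts by ∂[p,q,r] = [q,r] − [p,r] + [p,q]. For instance
  ∂[1,4,6] = [4,6] − [1,6] + [1,4],
  ∂[1,2,5] = [2,5] − [1,5] + [1,2].
The 24×16 boundary matrix has rank 15 and Smith normal form diag(1,1,1,1,1,1,1,1,1,1,1,1,1,1,1).

Reading off H_k = ker ∂_k / im ∂_{k+1}:

  H_0: rank C_0 − rank ∂_1 = 8 − 7 = 1, and the invariant factors of ∂_1 are all 1, so H_0 = Z.
  H_1: rank ker ∂_1 − rank ∂_2 = (24 − 7) − 15 = 2, and the invariant factors of ∂_2 are all 1, so H_1 = Z^2.
  H_2: rank ker ∂_2 − rank ∂_3 = (16 − 15) − 0 = 1, and there is no ∂_3, so H_2 = Z.

Hence the Betti numbers are b_0 = 1, b_1 = 2, b_2 = 1.

b_0 = 1, b_1 = 2, b_2 = 1.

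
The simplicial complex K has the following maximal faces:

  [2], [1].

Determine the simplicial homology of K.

Order the vertices as 1 < 2. Listing each simplex with vertices in this order, K has dimension 0 with simplices:

  0-simplices (2): [1], [2]

giving chain groups C_0 ≅ Z^2.

Reading off H_k = ker ∂_k / im ∂_{k+1}:

  H_0: rank C_0 − rank ∂_1 = 2 − 0 = 2, and there is no ∂_1, so H_0 = Z^2.

H_0 ≅ Z^2.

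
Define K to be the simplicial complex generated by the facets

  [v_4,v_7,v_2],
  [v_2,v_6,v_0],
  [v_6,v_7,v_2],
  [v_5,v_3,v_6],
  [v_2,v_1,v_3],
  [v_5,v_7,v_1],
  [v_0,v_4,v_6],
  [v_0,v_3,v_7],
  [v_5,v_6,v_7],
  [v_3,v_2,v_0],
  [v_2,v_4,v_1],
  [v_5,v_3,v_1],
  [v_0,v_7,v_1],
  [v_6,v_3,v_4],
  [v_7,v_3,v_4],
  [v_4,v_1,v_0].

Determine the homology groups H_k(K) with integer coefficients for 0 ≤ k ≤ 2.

Order the vertices as v_0 < v_1 < v_2 < v_3 < v_4 < v_5 < v_6 < v_7. Listing each simplex with vertices in this order, K has dimension 2 with simplices:

  0-simplices (8): [v_0], [v_1], [v_2], [v_3], [v_4], [v_5], [v_6], [v_7]
  1-simplices (24): (24 of them)
  2-simplices (16): (16 of them)

giving chain groups C_0 ≅ Z^8, C_1 ≅ Z^24, C_2 ≅ Z^16.

Boundary ∂_1: C_1 → C_0 is given by ∂[p,q] = [q] − [p]. For instance
  ∂[v_5,v_7] = [v_7] − [v_5].
As a 8×24 matrix over Z this has rank 7, with invariant factors (1,1,1,1,1,1,1).

Boundary ∂_2: C_2 → C_1 maps a triangle to the signed sum of its edges. For instance
  ∂[v_2,v_6,v_7] = [v_6,v_7] − [v_2,v_7] + [v_2,v_6],
  ∂[v_3,v_5,v_6] = [v_5,v_6] − [v_3,v_6] + [v_3,v_5].
This gives a 24×16 integer matrix of rank 15; reducing to Smith normal form yields diagonal entries (1,1,1,1,1,1,1,1,1,1,1,1,1,1,1).

From H_k ≅ ker(∂_k) / im(∂_{k+1}) we obtain:

  H_0: rank C_0 − rank ∂_1 = 8 − 7 = 1, and the invariant factors of ∂_1 are all 1, so H_0 ≅ Z.
  H_1: rank ker ∂_1 − rank ∂_2 = (24 − 7) − 15 = 2, and the invariant factors of ∂_2 are all 1, so H_1 ≅ Z^2.
  H_2: rank ker ∂_2 − rank ∂_3 = (16 − 15) − 0 = 1, and there is no ∂_3, so H_2 ≅ Z.

As a check, the Euler characteristic is 8 − 24 + 16 = 0, which agrees with 1 − 2 + 1 = 0.

H_0 ≅ Z,  H_1 ≅ Z^2,  H_2 ≅ Z.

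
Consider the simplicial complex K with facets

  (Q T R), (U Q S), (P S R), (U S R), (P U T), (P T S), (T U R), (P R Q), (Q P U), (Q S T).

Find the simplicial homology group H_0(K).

Fix the vertex order P < Q < R < S < T < U and write every simplex with vertices in increasing order. Then dim K = 2 and the simplices of K are:

  0-simplices (6): P, Q, R, S, T, U
  1-simplices (15): PQ, PR, PS, PT, PU, QR, QS, QT, QU, RS, RT, RU, ST, SU, TU
  2-simplices (10): PQR, PQU, PRS, PST, PTU, QRT, QST, QSU, RSU, RTU

giving chain groups C_0 ≅ Z^6, C_1 ≅ Z^15, C_2 ≅ Z^10.

∂_1: C_1 → C_0 sends each edge [p,q] (with p < q) to q − p.
The resulting 6×15 matrix has rank 5, and its Smith normal form has invariant factors (1,1,1,1,1).

∂_2: C_2 → C_1 sends each 2-simplex [p,q,r] to [q,r] − [p,r] + [p,q]. For instance
  ∂PQU = QU − PU + PQ,
  ∂PST = ST − PT + PS.
This gives a 15×10 integer matrix of rank 10; reducing to Smith normal form yields diagonal entries (1,1,1,1,1,1,1,1,1,2).

Now H_k = ker ∂_k / im ∂_{k+1}, so:

  H_0: rank C_0 − rank ∂_1 = 6 − 5 = 1, and the invariant factors of ∂_1 are all 1, so H_0 ≅ Z.

H_0 = Z.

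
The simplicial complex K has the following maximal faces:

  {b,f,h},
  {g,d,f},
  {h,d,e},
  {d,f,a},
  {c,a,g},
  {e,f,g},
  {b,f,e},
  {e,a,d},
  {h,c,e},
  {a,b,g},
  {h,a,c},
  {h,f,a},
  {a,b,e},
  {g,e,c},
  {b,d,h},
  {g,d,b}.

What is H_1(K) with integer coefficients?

Order the vertices as a < b < c < d < e < f < g < h. Listing each simplex with vertices in this order, K has dimension 2 with simplices:

  0-simplices (8): a, b, c, d, e, f, g, h
  1-simplices (24): ab, ac, ad, ae, af, ag, ah, bd, be, bf, bg, bh, ce, cg, ch, de, df, dg, dh, ef, eg, eh, fg, fh
  2-simplices (16): abe, abg, acg, ach, ade, adf, afh, bdg, bdh, bef, bfh, ceg, ceh, deh, dfg, efg

giving chain groups C_0 ≅ Z^8, C_1 ≅ Z^24, C_2 ≅ Z^16.

The boundary map ∂_1: C_1 → C_0 is given by ∂[p,q] = [q] − [p]. For instance
  ∂fh = h − f.
This gives a 8×24 integer matrix of rank 7; reducing to Smith normal form yields diagonal entries (1,1,1,1,1,1,1).

The boundary map ∂_2: C_2 → C_1 acts by ∂[p,q,r] = [q,r] − [p,r] + [p,q]. For instance
  ∂acg = cg − ag + ac,
  ∂ach = ch − ah + ac.
The 24×16 boundary matrix has rank 15 and Smith normal form diag(1,1,1,1,1,1,1,1,1,1,1,1,1,1,1).

Now H_k = ker ∂_k / im ∂_{k+1}, so:

  H_1: rank ker ∂_1 − rank ∂_2 = (24 − 7) − 15 = 2, and the invariant factors of ∂_2 are all 1, so H_1 = Z^2.

H_1 = Z^2.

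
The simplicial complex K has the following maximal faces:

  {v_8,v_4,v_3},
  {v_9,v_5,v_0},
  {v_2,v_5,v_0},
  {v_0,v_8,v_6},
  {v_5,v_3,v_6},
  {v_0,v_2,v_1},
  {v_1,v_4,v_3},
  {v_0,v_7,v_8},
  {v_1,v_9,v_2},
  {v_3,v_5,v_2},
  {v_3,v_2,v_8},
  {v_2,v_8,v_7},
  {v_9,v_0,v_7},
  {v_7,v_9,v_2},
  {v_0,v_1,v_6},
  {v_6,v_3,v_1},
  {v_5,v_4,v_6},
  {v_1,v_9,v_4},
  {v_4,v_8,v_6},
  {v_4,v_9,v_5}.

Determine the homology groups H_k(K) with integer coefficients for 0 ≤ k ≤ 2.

H_0 ≅ Z,  H_1 ≅ Z × Z/2,  H_2 = 0.

Order the vertices as v_0 < v_1 < v_2 < v_3 < v_4 < v_5 < v_6 < v_7 < v_8 < v_9. Listing each simplex with vertices in this order, K has dimension 2 with simplices:

  0-simplices (10): [v_0], [v_1], [v_2], [v_3], [v_4], [v_5], [v_6], [v_7], [v_8], [v_9]
  1-simplices (30): (30 of them)
  2-simplices (20): (20 of them)

so the chain groups are C_0 ≅ Z^10, C_1 ≅ Z^30, C_2 ≅ Z^20.

∂_1: C_1 → C_0 maps an edge to its endpoints' difference, ∂[p,q] = q − p.
The resulting 10×30 matrix has rank 9, and its Smith normal form has invariant factors (1,1,1,1,1,1,1,1,1).

Boundary ∂_2: C_2 → C_1 maps a triangle to the signed sum of its edges. For instance
  ∂[v_0,v_1,v_6] = [v_1,v_6] − [v_0,v_6] + [v_0,v_1],
  ∂[v_2,v_7,v_8] = [v_7,v_8] − [v_2,v_8] + [v_2,v_7].
The 30×20 boundary matrix has rank 20 and Smith normal form diag(1,1,1,1,1,1,1,1,1,1,1,1,1,1,1,1,1,1,1,2).

Computing H_k = (kernel of ∂_k) / (image of ∂_{k+1}):

  H_0: rank C_0 − rank ∂_1 = 10 − 9 = 1, and the invariant factors of ∂_1 are all 1, so H_0 = Z.
  H_1: rank ker ∂_1 − rank ∂_2 = (30 − 9) − 20 = 1, and ∂_2 has invariant factor 2 > 1, so H_1 = Z × Z/2.
  H_2: rank ker ∂_2 − rank ∂_3 = (20 − 20) − 0 = 0, and there is no ∂_3, so H_2 = 0.

As a check, the Euler characteristic is 10 − 30 + 20 = 0, which agrees with 1 − 1 + 0 = 0.
(K is a triangulation of the Klein bottle.)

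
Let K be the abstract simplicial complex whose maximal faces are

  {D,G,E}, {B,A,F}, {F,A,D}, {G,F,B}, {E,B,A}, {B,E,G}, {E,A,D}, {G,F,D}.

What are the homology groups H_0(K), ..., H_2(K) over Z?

H_0 = Z,  H_1 = 0,  H_2 = Z.

We work with the vertex ordering A < B < D < E < F < G. The simplices of K, each written with vertices in increasing order, are:

  0-simplices (6): A, B, D, E, F, G
  1-simplices (12): AB, AD, AE, AF, BE, BF, BG, DE, DF, DG, EG, FG
  2-simplices (8): ABE, ABF, ADE, ADF, BEG, BFG, DEG, DFG

giving chain groups C_0 ≅ Z^6, C_1 ≅ Z^12, C_2 ≅ Z^8.

Boundary ∂_1: C_1 → C_0 is given by ∂[p,q] = [q] − [p]. For instance
  ∂DE = E − D.
The resulting 6×12 matrix has rank 5, and its Smith normal form has invariant factors (1,1,1,1,1).

Boundary ∂_2: C_2 → C_1 maps a triangle to the signed sum of its edges. For instance
  ∂ABF = BF − AF + AB,
  ∂ABE = BE − AE + AB.
As a 12×8 matrix over Z this has rank 7, with invariant factors (1,1,1,1,1,1,1).

From H_k ≅ ker(∂_k) / im(∂_{k+1}) we obtain:

  H_0: rank C_0 − rank ∂_1 = 6 − 5 = 1, and the invariant factors of ∂_1 are all 1, so H_0 ≅ Z.
  H_1: rank ker ∂_1 − rank ∂_2 = (12 − 5) − 7 = 0, and the invariant factors of ∂_2 are all 1, so H_1 ≅ 0.
  H_2: rank ker ∂_2 − rank ∂_3 = (8 − 7) − 0 = 1, and there is no ∂_3, so H_2 ≅ Z.

(K is a triangulation of the 2-sphere S^2.)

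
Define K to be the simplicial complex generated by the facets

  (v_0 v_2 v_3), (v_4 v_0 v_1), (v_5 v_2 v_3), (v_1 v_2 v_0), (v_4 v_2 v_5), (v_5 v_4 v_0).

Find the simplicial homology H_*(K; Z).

H_0 ≅ Z,  H_1 ≅ Z,  H_2 = 0.

Order the vertices as v_0 < v_1 < v_2 < v_3 < v_4 < v_5. Listing each simplex with vertices in this order, K has dimension 2 with simplices:

  0-simplices (6): [v_0], [v_1], [v_2], [v_3], [v_4], [v_5]
  1-simplices (12): [v_0,v_1], [v_0,v_2], [v_0,v_3], [v_0,v_4], [v_0,v_5], [v_1,v_2], [v_1,v_4], [v_2,v_3], [v_2,v_4], [v_2,v_5], [v_3,v_5], [v_4,v_5]
  2-simplices (6): [v_0,v_1,v_2], [v_0,v_1,v_4], [v_0,v_2,v_3], [v_0,v_4,v_5], [v_2,v_3,v_5], [v_2,v_4,v_5]

so the chain groups are C_0 ≅ Z^6, C_1 ≅ Z^12, C_2 ≅ Z^6.

The boundary map ∂_1: C_1 → C_0 maps an edge to its endpoints' difference, ∂[p,q] = q − p. For instance
  ∂[v_1,v_4] = [v_4] − [v_1].
The 6×12 boundary matrix has rank 5 and Smith normal form diag(1,1,1,1,1).

The boundary map ∂_2: C_2 → C_1 sends each 2-simplex [p,q,r] to [q,r] − [p,r] + [p,q]. For instance
  ∂[v_0,v_4,v_5] = [v_4,v_5] − [v_0,v_5] + [v_0,v_4],
  ∂[v_0,v_1,v_4] = [v_1,v_4] − [v_0,v_4] + [v_0,v_1].
The 12×6 boundary matrix has rank 6 and Smith normal form diag(1,1,1,1,1,1).

From H_k ≅ ker(∂_k) / im(∂_{k+1}) we obtain:

  H_0: rank C_0 − rank ∂_1 = 6 − 5 = 1, and the invariant factors of ∂_1 are all 1, so H_0 = Z.
  H_1: rank ker ∂_1 − rank ∂_2 = (12 − 5) − 6 = 1, and the invariant factors of ∂_2 are all 1, so H_1 = Z.
  H_2: rank ker ∂_2 − rank ∂_3 = (6 − 6) − 0 = 0, and there is no ∂_3, so H_2 = 0.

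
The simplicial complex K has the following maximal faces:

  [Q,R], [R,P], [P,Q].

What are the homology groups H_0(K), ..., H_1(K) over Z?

Fix the vertex order P < Q < R and write every simplex with vertices in increasing order. Then dim K = 1 and the simplices of K are:

  0-simplices (3): P, Q, R
  1-simplices (3): PQ, PR, QR

so the chain groups are C_0 ≅ Z^3, C_1 ≅ Z^3.

∂_1: C_1 → C_0 maps an edge to its endpoints' difference, ∂[p,q] = q − p.
This gives a 3×3 integer matrix of rank 2; reducing to Smith normal form yields diagonal entries (1,1).

Computing H_k = (kernel of ∂_k) / (image of ∂_{k+1}):

  H_0: rank C_0 − rank ∂_1 = 3 − 2 = 1, and the invariant factors of ∂_1 are all 1, so H_0 ≅ Z.
  H_1: rank ker ∂_1 − rank ∂_2 = (3 − 2) − 0 = 1, and there is no ∂_2, so H_1 ≅ Z.

(K is a triangulation of the circle S^1.)

H_0 ≅ Z,  H_1 ≅ Z.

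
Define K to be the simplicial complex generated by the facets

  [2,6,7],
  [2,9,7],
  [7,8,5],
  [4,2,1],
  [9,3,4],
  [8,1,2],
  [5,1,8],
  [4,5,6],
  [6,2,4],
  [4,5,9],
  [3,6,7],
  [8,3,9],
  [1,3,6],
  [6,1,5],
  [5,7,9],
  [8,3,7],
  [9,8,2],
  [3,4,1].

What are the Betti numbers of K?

Fix the vertex order 1 < 2 < 3 < 4 < 5 < 6 < 7 < 8 < 9 and write every simplex with vertices in increasing order. Then dim K = 2 and the simplices of K are:

  0-simplices (9): [1], [2], [3], [4], [5], [6], [7], [8], [9]
  1-simplices (27): (27 of them)
  2-simplices (18): [1,2,4], [1,2,8], [1,3,4], [1,3,6], [1,5,6], [1,5,8], [2,4,6], [2,6,7], [2,7,9], [2,8,9], [3,4,9], [3,6,7], [3,7,8], [3,8,9], [4,5,6], [4,5,9], [5,7,8], [5,7,9]

giving chain groups C_0 ≅ Z^9, C_1 ≅ Z^27, C_2 ≅ Z^18.

The boundary map ∂_1: C_1 → C_0 is given by ∂[p,q] = [q] − [p].
The 9×27 boundary matrix has rank 8 and Smith normal form diag(1,1,1,1,1,1,1,1).

∂_2: C_2 → C_1 maps a triangle to the signed sum of its edges. For instance
  ∂[3,6,7] = [6,7] − [3,7] + [3,6],
  ∂[1,3,4] = [3,4] − [1,4] + [1,3].
The 27×18 boundary matrix has rank 18 and Smith normal form diag(1,1,1,1,1,1,1,1,1,1,1,1,1,1,1,1,1,2).

Reading off H_k = ker ∂_k / im ∂_{k+1}:

  H_0: rank C_0 − rank ∂_1 = 9 − 8 = 1, and the invariant factors of ∂_1 are all 1, so H_0 ≅ Z.
  H_1: rank ker ∂_1 − rank ∂_2 = (27 − 8) − 18 = 1, and ∂_2 has invariant factor 2 > 1, so H_1 ≅ Z × Z/2.
  H_2: rank ker ∂_2 − rank ∂_3 = (18 − 18) − 0 = 0, and there is no ∂_3, so H_2 ≅ 0.

As a check, the Euler characteristic is 9 − 27 + 18 = 0, which agrees with 1 − 1 + 0 = 0.

Hence the Betti numbers are b_0 = 1, b_1 = 1, b_2 = 0.

b_0 = 1, b_1 = 1, b_2 = 0.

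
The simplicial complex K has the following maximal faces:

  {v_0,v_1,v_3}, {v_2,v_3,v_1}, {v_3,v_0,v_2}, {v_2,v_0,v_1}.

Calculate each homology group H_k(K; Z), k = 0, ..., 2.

H_0 ≅ Z,  H_1 = 0,  H_2 ≅ Z.

We work with the vertex ordering v_0 < v_1 < v_2 < v_3. The simplices of K, each written with vertices in increasing order, are:

  0-simplices (4): [v_0], [v_1], [v_2], [v_3]
  1-simplices (6): [v_0,v_1], [v_0,v_2], [v_0,v_3], [v_1,v_2], [v_1,v_3], [v_2,v_3]
  2-simplices (4): [v_0,v_1,v_2], [v_0,v_1,v_3], [v_0,v_2,v_3], [v_1,v_2,v_3]

Hence C_0 ≅ Z^4, C_1 ≅ Z^6, C_2 ≅ Z^4.

The boundary map ∂_1: C_1 → C_0 maps an edge to its endpoints' difference, ∂[p,q] = q − p.
This gives a 4×6 integer matrix of rank 3; reducing to Smith normal form yields diagonal entries (1,1,1).

Boundary ∂_2: C_2 → C_1 sends each 2-simplex [p,q,r] to [q,r] − [p,r] + [p,q]. For instance
  ∂[v_0,v_1,v_2] = [v_1,v_2] − [v_0,v_2] + [v_0,v_1],
  ∂[v_0,v_1,v_3] = [v_1,v_3] − [v_0,v_3] + [v_0,v_1].
As a 6×4 matrix over Z this has rank 3, with invariant factors (1,1,1).

Computing H_k = (kernel of ∂_k) / (image of ∂_{k+1}):

  H_0: rank C_0 − rank ∂_1 = 4 − 3 = 1, and the invariant factors of ∂_1 are all 1, so H_0 ≅ Z.
  H_1: rank ker ∂_1 − rank ∂_2 = (6 − 3) − 3 = 0, and the invariant factors of ∂_2 are all 1, so H_1 ≅ 0.
  H_2: rank ker ∂_2 − rank ∂_3 = (4 − 3) − 0 = 1, and there is no ∂_3, so H_2 ≅ Z.

As a check, the Euler characteristic is 4 − 6 + 4 = 2, which agrees with 1 − 0 + 1 = 2.
(K is a triangulation of the 2-sphere S^2.)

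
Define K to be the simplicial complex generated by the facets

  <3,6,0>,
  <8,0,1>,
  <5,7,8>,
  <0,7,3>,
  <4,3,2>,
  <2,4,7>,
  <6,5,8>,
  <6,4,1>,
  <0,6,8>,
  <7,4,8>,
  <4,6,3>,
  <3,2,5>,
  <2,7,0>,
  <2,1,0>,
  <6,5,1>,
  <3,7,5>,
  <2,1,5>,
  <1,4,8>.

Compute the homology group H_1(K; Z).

H_1 = Z ⊕ Z_2.

Order the vertices as 0 < 1 < 2 < 3 < 4 < 5 < 6 < 7 < 8. Listing each simplex with vertices in this order, K has dimension 2 with simplices:

  0-simplices (9): [0], [1], [2], [3], [4], [5], [6], [7], [8]
  1-simplices (27): (27 of them)
  2-simplices (18): [0,1,2], [0,1,8], [0,2,7], [0,3,6], [0,3,7], [0,6,8], [1,2,5], [1,4,6], [1,4,8], [1,5,6], [2,3,4], [2,3,5], [2,4,7], [3,4,6], [3,5,7], [4,7,8], [5,6,8], [5,7,8]

Hence C_0 ≅ Z^9, C_1 ≅ Z^27, C_2 ≅ Z^18.

∂_1: C_1 → C_0 sends each edge [p,q] (with p < q) to q − p. For instance
  ∂[5,8] = [8] − [5].
As a 9×27 matrix over Z this has rank 8, with invariant factors (1,1,1,1,1,1,1,1).

Boundary ∂_2: C_2 → C_1 maps a triangle to the signed sum of its edges. For instance
  ∂[0,3,6] = [3,6] − [0,6] + [0,3],
  ∂[4,7,8] = [7,8] − [4,8] + [4,7].
The 27×18 boundary matrix has rank 18 and Smith normal form diag(1,1,1,1,1,1,1,1,1,1,1,1,1,1,1,1,1,2).

From H_k ≅ ker(∂_k) / im(∂_{k+1}) we obtain:

  H_1: rank ker ∂_1 − rank ∂_2 = (27 − 8) − 18 = 1, and ∂_2 has invariant factor 2 > 1, so H_1 = Z ⊕ Z_2.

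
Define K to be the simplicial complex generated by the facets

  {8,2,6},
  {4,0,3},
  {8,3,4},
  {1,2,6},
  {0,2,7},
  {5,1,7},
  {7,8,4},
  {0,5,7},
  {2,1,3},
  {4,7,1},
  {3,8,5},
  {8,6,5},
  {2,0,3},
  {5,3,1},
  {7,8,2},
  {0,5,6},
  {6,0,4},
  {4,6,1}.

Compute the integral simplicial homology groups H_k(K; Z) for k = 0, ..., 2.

Fix the vertex order 0 < 1 < 2 < 3 < 4 < 5 < 6 < 7 < 8 and write every simplex with vertices in increasing order. Then dim K = 2 and the simplices of K are:

  0-simplices (9): [0], [1], [2], [3], [4], [5], [6], [7], [8]
  1-simplices (27): (27 of them)
  2-simplices (18): [0,2,3], [0,2,7], [0,3,4], [0,4,6], [0,5,6], [0,5,7], [1,2,3], [1,2,6], [1,3,5], [1,4,6], [1,4,7], [1,5,7], [2,6,8], [2,7,8], [3,4,8], [3,5,8], [4,7,8], [5,6,8]

giving chain groups C_0 ≅ Z^9, C_1 ≅ Z^27, C_2 ≅ Z^18.

The boundary map ∂_1: C_1 → C_0 is given by ∂[p,q] = [q] − [p]. For instance
  ∂[0,6] = [6] − [0].
The 9×27 boundary matrix has rank 8 and Smith normal form diag(1,1,1,1,1,1,1,1).

∂_2: C_2 → C_1 maps a triangle to the signed sum of its edges. For instance
  ∂[5,6,8] = [6,8] − [5,8] + [5,6],
  ∂[1,5,7] = [5,7] − [1,7] + [1,5].
This gives a 27×18 integer matrix of rank 17; reducing to Smith normal form yields diagonal entries (1,1,1,1,1,1,1,1,1,1,1,1,1,1,1,1,1).

Now H_k = ker ∂_k / im ∂_{k+1}, so:

  H_0: rank C_0 − rank ∂_1 = 9 − 8 = 1, and the invariant factors of ∂_1 are all 1, so H_0 = Z.
  H_1: rank ker ∂_1 − rank ∂_2 = (27 − 8) − 17 = 2, and the invariant factors of ∂_2 are all 1, so H_1 = Z^2.
  H_2: rank ker ∂_2 − rank ∂_3 = (18 − 17) − 0 = 1, and there is no ∂_3, so H_2 = Z.

H_0 ≅ Z,  H_1 ≅ Z^2,  H_2 ≅ Z.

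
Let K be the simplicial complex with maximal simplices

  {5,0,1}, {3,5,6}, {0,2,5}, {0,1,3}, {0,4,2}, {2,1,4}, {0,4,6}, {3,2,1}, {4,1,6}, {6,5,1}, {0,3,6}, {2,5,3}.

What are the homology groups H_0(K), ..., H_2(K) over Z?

Take the total order 0 < 1 < 2 < 3 < 4 < 5 < 6 on the vertex set. Then K (dimension 2) consists of the simplices:

  0-simplices (7): [0], [1], [2], [3], [4], [5], [6]
  1-simplices (18): [0,1], [0,2], [0,3], [0,4], [0,5], [0,6], [1,2], [1,3], [1,4], [1,5], [1,6], [2,3], [2,4], [2,5], [3,5], [3,6], [4,6], [5,6]
  2-simplices (12): [0,1,3], [0,1,5], [0,2,4], [0,2,5], [0,3,6], [0,4,6], [1,2,3], [1,2,4], [1,4,6], [1,5,6], [2,3,5], [3,5,6]

so the chain groups are C_0 ≅ Z^7, C_1 ≅ Z^18, C_2 ≅ Z^12.

∂_1: C_1 → C_0 maps an edge to its endpoints' difference, ∂[p,q] = q − p.
As a 7×18 matrix over Z this has rank 6, with invariant factors (1,1,1,1,1,1).

The boundary map ∂_2: C_2 → C_1 sends each 2-simplex [p,q,r] to [q,r] − [p,r] + [p,q]. For instance
  ∂[0,1,5] = [1,5] − [0,5] + [0,1],
  ∂[0,3,6] = [3,6] − [0,6] + [0,3].
This gives a 18×12 integer matrix of rank 12; reducing to Smith normal form yields diagonal entries (1,1,1,1,1,1,1,1,1,1,1,2).

From H_k ≅ ker(∂_k) / im(∂_{k+1}) we obtain:

  H_0: rank C_0 − rank ∂_1 = 7 − 6 = 1, and the invariant factors of ∂_1 are all 1, so H_0 = Z.
  H_1: rank ker ∂_1 − rank ∂_2 = (18 − 6) − 12 = 0, and ∂_2 has invariant factor 2 > 1, so H_1 = Z/2Z.
  H_2: rank ker ∂_2 − rank ∂_3 = (12 − 12) − 0 = 0, and there is no ∂_3, so H_2 = 0.

As a check, the Euler characteristic is 7 − 18 + 12 = 1, which agrees with 1 − 0 + 0 = 1.

H_0 ≅ Z,  H_1 ≅ Z/2Z,  H_2 = 0.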